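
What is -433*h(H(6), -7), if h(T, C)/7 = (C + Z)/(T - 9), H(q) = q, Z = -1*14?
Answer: -21217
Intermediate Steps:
Z = -14
h(T, C) = 7*(-14 + C)/(-9 + T) (h(T, C) = 7*((C - 14)/(T - 9)) = 7*((-14 + C)/(-9 + T)) = 7*(-14 + C)/(-9 + T))
-433*h(H(6), -7) = -3031*(-14 - 7)/(-9 + 6) = -3031*(-21)/(-3) = -3031*(-1)*(-21)/3 = -433*49 = -21217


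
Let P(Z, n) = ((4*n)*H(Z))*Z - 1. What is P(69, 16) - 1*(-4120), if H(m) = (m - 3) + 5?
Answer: 317655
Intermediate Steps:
H(m) = 2 + m (H(m) = (-3 + m) + 5 = 2 + m)
P(Z, n) = -1 + 4*Z*n*(2 + Z) (P(Z, n) = ((4*n)*(2 + Z))*Z - 1 = (4*n*(2 + Z))*Z - 1 = 4*Z*n*(2 + Z) - 1 = -1 + 4*Z*n*(2 + Z))
P(69, 16) - 1*(-4120) = (-1 + 4*69*16*(2 + 69)) - 1*(-4120) = (-1 + 4*69*16*71) + 4120 = (-1 + 313536) + 4120 = 313535 + 4120 = 317655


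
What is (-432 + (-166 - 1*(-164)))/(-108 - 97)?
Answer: 434/205 ≈ 2.1171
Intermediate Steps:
(-432 + (-166 - 1*(-164)))/(-108 - 97) = (-432 + (-166 + 164))/(-205) = (-432 - 2)*(-1/205) = -434*(-1/205) = 434/205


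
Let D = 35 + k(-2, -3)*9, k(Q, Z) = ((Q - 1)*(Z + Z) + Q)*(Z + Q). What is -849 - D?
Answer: -164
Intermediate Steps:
k(Q, Z) = (Q + Z)*(Q + 2*Z*(-1 + Q)) (k(Q, Z) = ((-1 + Q)*(2*Z) + Q)*(Q + Z) = (2*Z*(-1 + Q) + Q)*(Q + Z) = (Q + 2*Z*(-1 + Q))*(Q + Z) = (Q + Z)*(Q + 2*Z*(-1 + Q)))
D = -685 (D = 35 + ((-2)² - 2*(-3)² - 1*(-2)*(-3) + 2*(-2)*(-3)² + 2*(-3)*(-2)²)*9 = 35 + (4 - 2*9 - 6 + 2*(-2)*9 + 2*(-3)*4)*9 = 35 + (4 - 18 - 6 - 36 - 24)*9 = 35 - 80*9 = 35 - 720 = -685)
-849 - D = -849 - 1*(-685) = -849 + 685 = -164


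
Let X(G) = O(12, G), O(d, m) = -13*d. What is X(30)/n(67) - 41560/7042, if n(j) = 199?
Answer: -4684496/700679 ≈ -6.6857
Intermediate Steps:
X(G) = -156 (X(G) = -13*12 = -156)
X(30)/n(67) - 41560/7042 = -156/199 - 41560/7042 = -156*1/199 - 41560*1/7042 = -156/199 - 20780/3521 = -4684496/700679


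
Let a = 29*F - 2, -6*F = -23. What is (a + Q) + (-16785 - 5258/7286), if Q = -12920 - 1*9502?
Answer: -854616215/21858 ≈ -39099.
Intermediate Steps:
F = 23/6 (F = -⅙*(-23) = 23/6 ≈ 3.8333)
a = 655/6 (a = 29*(23/6) - 2 = 667/6 - 2 = 655/6 ≈ 109.17)
Q = -22422 (Q = -12920 - 9502 = -22422)
(a + Q) + (-16785 - 5258/7286) = (655/6 - 22422) + (-16785 - 5258/7286) = -133877/6 + (-16785 - 5258*1/7286) = -133877/6 + (-16785 - 2629/3643) = -133877/6 - 61150384/3643 = -854616215/21858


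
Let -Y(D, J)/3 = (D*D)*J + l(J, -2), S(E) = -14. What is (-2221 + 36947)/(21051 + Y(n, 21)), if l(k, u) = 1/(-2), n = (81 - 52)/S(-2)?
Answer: 972328/581901 ≈ 1.6710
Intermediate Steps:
n = -29/14 (n = (81 - 52)/(-14) = 29*(-1/14) = -29/14 ≈ -2.0714)
l(k, u) = -½
Y(D, J) = 3/2 - 3*J*D² (Y(D, J) = -3*((D*D)*J - ½) = -3*(D²*J - ½) = -3*(J*D² - ½) = -3*(-½ + J*D²) = 3/2 - 3*J*D²)
(-2221 + 36947)/(21051 + Y(n, 21)) = (-2221 + 36947)/(21051 + (3/2 - 3*21*(-29/14)²)) = 34726/(21051 + (3/2 - 3*21*841/196)) = 34726/(21051 + (3/2 - 7569/28)) = 34726/(21051 - 7527/28) = 34726/(581901/28) = 34726*(28/581901) = 972328/581901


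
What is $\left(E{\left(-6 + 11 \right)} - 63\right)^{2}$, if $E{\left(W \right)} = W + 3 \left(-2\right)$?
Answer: $4096$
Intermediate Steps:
$E{\left(W \right)} = -6 + W$ ($E{\left(W \right)} = W - 6 = -6 + W$)
$\left(E{\left(-6 + 11 \right)} - 63\right)^{2} = \left(\left(-6 + \left(-6 + 11\right)\right) - 63\right)^{2} = \left(\left(-6 + 5\right) - 63\right)^{2} = \left(-1 - 63\right)^{2} = \left(-64\right)^{2} = 4096$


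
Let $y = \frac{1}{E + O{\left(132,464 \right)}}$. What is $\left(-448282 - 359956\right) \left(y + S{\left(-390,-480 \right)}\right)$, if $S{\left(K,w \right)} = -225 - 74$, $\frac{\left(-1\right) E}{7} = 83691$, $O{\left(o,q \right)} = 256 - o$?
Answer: $\frac{141545256412744}{585713} \approx 2.4166 \cdot 10^{8}$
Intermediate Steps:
$E = -585837$ ($E = \left(-7\right) 83691 = -585837$)
$S{\left(K,w \right)} = -299$
$y = - \frac{1}{585713}$ ($y = \frac{1}{-585837 + \left(256 - 132\right)} = \frac{1}{-585837 + 124} = \frac{1}{-585713} = - \frac{1}{585713} \approx -1.7073 \cdot 10^{-6}$)
$\left(-448282 - 359956\right) \left(y + S{\left(-390,-480 \right)}\right) = \left(-448282 - 359956\right) \left(- \frac{1}{585713} - 299\right) = \left(-808238\right) \left(- \frac{175128188}{585713}\right) = \frac{141545256412744}{585713}$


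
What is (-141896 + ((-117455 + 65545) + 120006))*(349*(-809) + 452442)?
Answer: -12553453800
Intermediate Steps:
(-141896 + ((-117455 + 65545) + 120006))*(349*(-809) + 452442) = (-141896 + (-51910 + 120006))*(-282341 + 452442) = (-141896 + 68096)*170101 = -73800*170101 = -12553453800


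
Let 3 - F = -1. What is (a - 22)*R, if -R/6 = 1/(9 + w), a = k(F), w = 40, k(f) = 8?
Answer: 12/7 ≈ 1.7143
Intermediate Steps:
F = 4 (F = 3 - 1*(-1) = 3 + 1 = 4)
a = 8
R = -6/49 (R = -6/(9 + 40) = -6/49 ≈ -0.12245)
(a - 22)*R = (8 - 22)*(-6/49) = -14*(-6/49) = 12/7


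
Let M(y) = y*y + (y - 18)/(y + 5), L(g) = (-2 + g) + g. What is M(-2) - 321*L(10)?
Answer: -17342/3 ≈ -5780.7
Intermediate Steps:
L(g) = -2 + 2*g
M(y) = y² + (-18 + y)/(5 + y)
M(-2) - 321*L(10) = (-18 - 2 + (-2)³ + 5*(-2)²)/(5 - 2) - 321*(-2 + 2*10) = (-18 - 2 - 8 + 5*4)/3 - 321*(-2 + 20) = (-18 - 2 - 8 + 20)/3 - 321*18 = (⅓)*(-8) - 5778 = -8/3 - 5778 = -17342/3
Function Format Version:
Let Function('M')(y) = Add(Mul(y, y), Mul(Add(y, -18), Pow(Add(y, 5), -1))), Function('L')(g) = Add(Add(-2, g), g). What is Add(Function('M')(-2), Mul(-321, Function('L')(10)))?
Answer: Rational(-17342, 3) ≈ -5780.7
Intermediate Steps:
Function('L')(g) = Add(-2, Mul(2, g))
Function('M')(y) = Add(Pow(y, 2), Mul(Pow(Add(5, y), -1), Add(-18, y))) (Function('M')(y) = Add(Pow(y, 2), Mul(Add(-18, y), Pow(Add(5, y), -1))) = Add(Pow(y, 2), Mul(Pow(Add(5, y), -1), Add(-18, y))))
Add(Function('M')(-2), Mul(-321, Function('L')(10))) = Add(Mul(Pow(Add(5, -2), -1), Add(-18, -2, Pow(-2, 3), Mul(5, Pow(-2, 2)))), Mul(-321, Add(-2, Mul(2, 10)))) = Add(Mul(Pow(3, -1), Add(-18, -2, -8, Mul(5, 4))), Mul(-321, Add(-2, 20))) = Add(Mul(Rational(1, 3), Add(-18, -2, -8, 20)), Mul(-321, 18)) = Add(Mul(Rational(1, 3), -8), -5778) = Add(Rational(-8, 3), -5778) = Rational(-17342, 3)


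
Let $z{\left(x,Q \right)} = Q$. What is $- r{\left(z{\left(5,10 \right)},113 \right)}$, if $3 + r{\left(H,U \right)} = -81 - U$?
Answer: $197$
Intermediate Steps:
$r{\left(H,U \right)} = -84 - U$ ($r{\left(H,U \right)} = -3 - \left(81 + U\right) = -84 - U$)
$- r{\left(z{\left(5,10 \right)},113 \right)} = - (-84 - 113) = \left(-1\right) \left(-197\right) = 197$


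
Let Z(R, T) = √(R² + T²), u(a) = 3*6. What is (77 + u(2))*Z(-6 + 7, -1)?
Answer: 95*√2 ≈ 134.35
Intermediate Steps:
u(a) = 18
(77 + u(2))*Z(-6 + 7, -1) = (77 + 18)*√((-6 + 7)² + (-1)²) = 95*√(1² + 1) = 95*√(1 + 1) = 95*√2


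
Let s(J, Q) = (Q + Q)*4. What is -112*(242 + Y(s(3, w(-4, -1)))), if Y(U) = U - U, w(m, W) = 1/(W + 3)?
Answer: -27104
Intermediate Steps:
w(m, W) = 1/(3 + W)
s(J, Q) = 8*Q (s(J, Q) = (2*Q)*4 = 8*Q)
Y(U) = 0
-112*(242 + Y(s(3, w(-4, -1)))) = -112*(242 + 0) = -112*242 = -27104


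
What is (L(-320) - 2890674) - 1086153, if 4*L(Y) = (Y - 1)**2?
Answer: -15804267/4 ≈ -3.9511e+6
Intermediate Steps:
L(Y) = (-1 + Y)**2/4 (L(Y) = (Y - 1)**2/4 = (-1 + Y)**2/4)
(L(-320) - 2890674) - 1086153 = ((-1 - 320)**2/4 - 2890674) - 1086153 = ((1/4)*(-321)**2 - 2890674) - 1086153 = ((1/4)*103041 - 2890674) - 1086153 = (103041/4 - 2890674) - 1086153 = -11459655/4 - 1086153 = -15804267/4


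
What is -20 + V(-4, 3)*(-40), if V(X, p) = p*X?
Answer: 460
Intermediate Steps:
V(X, p) = X*p
-20 + V(-4, 3)*(-40) = -20 - 4*3*(-40) = -20 - 12*(-40) = -20 + 480 = 460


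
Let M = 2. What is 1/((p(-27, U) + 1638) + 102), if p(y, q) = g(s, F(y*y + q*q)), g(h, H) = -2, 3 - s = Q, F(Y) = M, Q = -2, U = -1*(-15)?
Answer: 1/1738 ≈ 0.00057537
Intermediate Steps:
U = 15
F(Y) = 2
s = 5 (s = 3 - 1*(-2) = 3 + 2 = 5)
p(y, q) = -2
1/((p(-27, U) + 1638) + 102) = 1/((-2 + 1638) + 102) = 1/(1636 + 102) = 1/1738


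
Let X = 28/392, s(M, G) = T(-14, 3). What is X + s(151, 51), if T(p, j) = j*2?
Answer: 85/14 ≈ 6.0714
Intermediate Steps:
T(p, j) = 2*j
s(M, G) = 6 (s(M, G) = 2*3 = 6)
X = 1/14 (X = 28*(1/392) = 1/14 ≈ 0.071429)
X + s(151, 51) = 1/14 + 6 = 85/14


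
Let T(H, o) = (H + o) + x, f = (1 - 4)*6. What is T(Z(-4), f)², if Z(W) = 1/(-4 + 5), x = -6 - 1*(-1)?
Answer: 484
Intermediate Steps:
x = -5 (x = -6 + 1 = -5)
f = -18 (f = -3*6 = -18)
Z(W) = 1 (Z(W) = 1/1 = 1)
T(H, o) = -5 + H + o (T(H, o) = (H + o) - 5 = -5 + H + o)
T(Z(-4), f)² = (-5 + 1 - 18)² = (-22)² = 484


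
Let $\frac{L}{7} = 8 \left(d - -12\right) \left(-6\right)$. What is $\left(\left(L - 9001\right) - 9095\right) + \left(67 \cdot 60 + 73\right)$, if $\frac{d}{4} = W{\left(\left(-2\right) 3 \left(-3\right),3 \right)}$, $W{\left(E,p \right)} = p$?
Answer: $-22067$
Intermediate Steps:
$d = 12$ ($d = 4 \cdot 3 = 12$)
$L = -8064$ ($L = 7 \cdot 8 \left(12 - -12\right) \left(-6\right) = 7 \cdot 8 \left(12 + 12\right) \left(-6\right) = 7 \cdot 8 \cdot 24 \left(-6\right) = 7 \cdot 192 \left(-6\right) = 7 \left(-1152\right) = -8064$)
$\left(\left(L - 9001\right) - 9095\right) + \left(67 \cdot 60 + 73\right) = \left(\left(-8064 - 9001\right) - 9095\right) + \left(67 \cdot 60 + 73\right) = \left(\left(-8064 - 9001\right) - 9095\right) + \left(4020 + 73\right) = \left(-17065 - 9095\right) + 4093 = -26160 + 4093 = -22067$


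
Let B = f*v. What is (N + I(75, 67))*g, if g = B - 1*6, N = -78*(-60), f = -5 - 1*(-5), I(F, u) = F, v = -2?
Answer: -28530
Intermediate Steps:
f = 0 (f = -5 + 5 = 0)
N = 4680
B = 0 (B = 0*(-2) = 0)
g = -6 (g = 0 - 1*6 = 0 - 6 = -6)
(N + I(75, 67))*g = (4680 + 75)*(-6) = 4755*(-6) = -28530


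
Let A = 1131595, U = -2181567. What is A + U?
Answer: -1049972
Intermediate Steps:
A + U = 1131595 - 2181567 = -1049972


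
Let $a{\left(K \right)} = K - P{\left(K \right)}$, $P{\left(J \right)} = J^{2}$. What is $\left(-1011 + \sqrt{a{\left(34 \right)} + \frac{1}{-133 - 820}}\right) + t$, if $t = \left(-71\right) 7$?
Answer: $-1508 + \frac{i \sqrt{1019011451}}{953} \approx -1508.0 + 33.496 i$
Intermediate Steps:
$a{\left(K \right)} = K - K^{2}$
$t = -497$
$\left(-1011 + \sqrt{a{\left(34 \right)} + \frac{1}{-133 - 820}}\right) + t = \left(-1011 + \sqrt{34 \left(1 - 34\right) + \frac{1}{-133 - 820}}\right) - 497 = \left(-1011 + \sqrt{34 \left(1 - 34\right) + \frac{1}{-953}}\right) - 497 = \left(-1011 + \sqrt{34 \left(-33\right) - \frac{1}{953}}\right) - 497 = \left(-1011 + \sqrt{-1122 - \frac{1}{953}}\right) - 497 = \left(-1011 + \sqrt{- \frac{1069267}{953}}\right) - 497 = \left(-1011 + \frac{i \sqrt{1019011451}}{953}\right) - 497 = -1508 + \frac{i \sqrt{1019011451}}{953}$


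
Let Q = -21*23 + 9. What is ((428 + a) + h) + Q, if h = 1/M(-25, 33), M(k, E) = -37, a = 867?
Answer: 30376/37 ≈ 820.97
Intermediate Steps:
h = -1/37 (h = 1/(-37) = -1/37 ≈ -0.027027)
Q = -474 (Q = -483 + 9 = -474)
((428 + a) + h) + Q = ((428 + 867) - 1/37) - 474 = (1295 - 1/37) - 474 = 47914/37 - 474 = 30376/37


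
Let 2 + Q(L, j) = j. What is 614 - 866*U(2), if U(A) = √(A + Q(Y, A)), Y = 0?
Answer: 614 - 866*√2 ≈ -610.71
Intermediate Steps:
Q(L, j) = -2 + j
U(A) = √(-2 + 2*A) (U(A) = √(A + (-2 + A)) = √(-2 + 2*A))
614 - 866*U(2) = 614 - 866*√(-2 + 2*2) = 614 - 866*√(-2 + 4) = 614 - 866*√2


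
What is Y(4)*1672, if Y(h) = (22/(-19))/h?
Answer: -484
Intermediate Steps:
Y(h) = -22/(19*h) (Y(h) = (22*(-1/19))/h = -22/(19*h))
Y(4)*1672 = -22/19/4*1672 = -22/19*1/4*1672 = -11/38*1672 = -484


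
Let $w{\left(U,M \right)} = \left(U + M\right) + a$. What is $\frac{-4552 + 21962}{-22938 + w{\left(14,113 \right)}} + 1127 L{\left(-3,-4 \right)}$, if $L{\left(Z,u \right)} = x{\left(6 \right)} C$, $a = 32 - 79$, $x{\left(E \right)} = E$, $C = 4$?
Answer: $\frac{309122887}{11429} \approx 27047.0$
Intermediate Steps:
$a = -47$
$L{\left(Z,u \right)} = 24$ ($L{\left(Z,u \right)} = 6 \cdot 4 = 24$)
$w{\left(U,M \right)} = -47 + M + U$ ($w{\left(U,M \right)} = \left(U + M\right) - 47 = \left(M + U\right) - 47 = -47 + M + U$)
$\frac{-4552 + 21962}{-22938 + w{\left(14,113 \right)}} + 1127 L{\left(-3,-4 \right)} = \frac{-4552 + 21962}{-22938 + \left(-47 + 113 + 14\right)} + 1127 \cdot 24 = \frac{17410}{-22938 + 80} + 27048 = \frac{17410}{-22858} + 27048 = 17410 \left(- \frac{1}{22858}\right) + 27048 = - \frac{8705}{11429} + 27048 = \frac{309122887}{11429}$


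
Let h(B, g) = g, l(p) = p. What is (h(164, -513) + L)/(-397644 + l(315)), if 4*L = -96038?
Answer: 49045/794658 ≈ 0.061718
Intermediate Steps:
L = -48019/2 (L = (¼)*(-96038) = -48019/2 ≈ -24010.)
(h(164, -513) + L)/(-397644 + l(315)) = (-513 - 48019/2)/(-397644 + 315) = -49045/2/(-397329) = -49045/2*(-1/397329) = 49045/794658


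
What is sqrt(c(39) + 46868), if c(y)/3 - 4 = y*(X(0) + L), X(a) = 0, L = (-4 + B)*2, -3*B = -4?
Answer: 28*sqrt(59) ≈ 215.07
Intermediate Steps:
B = 4/3 (B = -1/3*(-4) = 4/3 ≈ 1.3333)
L = -16/3 (L = (-4 + 4/3)*2 = -8/3*2 = -16/3 ≈ -5.3333)
c(y) = 12 - 16*y (c(y) = 12 + 3*(y*(0 - 16/3)) = 12 + 3*(y*(-16/3)) = 12 + 3*(-16*y/3) = 12 - 16*y)
sqrt(c(39) + 46868) = sqrt((12 - 16*39) + 46868) = sqrt((12 - 624) + 46868) = sqrt(-612 + 46868) = sqrt(46256) = 28*sqrt(59)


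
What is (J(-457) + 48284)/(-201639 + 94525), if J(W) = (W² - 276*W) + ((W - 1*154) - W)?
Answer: -383111/107114 ≈ -3.5767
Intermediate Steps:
J(W) = -154 + W² - 276*W (J(W) = (W² - 276*W) + ((W - 154) - W) = (W² - 276*W) + ((-154 + W) - W) = (W² - 276*W) - 154 = -154 + W² - 276*W)
(J(-457) + 48284)/(-201639 + 94525) = ((-154 + (-457)² - 276*(-457)) + 48284)/(-201639 + 94525) = ((-154 + 208849 + 126132) + 48284)/(-107114) = (334827 + 48284)*(-1/107114) = 383111*(-1/107114) = -383111/107114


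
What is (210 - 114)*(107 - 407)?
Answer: -28800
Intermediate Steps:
(210 - 114)*(107 - 407) = 96*(-300) = -28800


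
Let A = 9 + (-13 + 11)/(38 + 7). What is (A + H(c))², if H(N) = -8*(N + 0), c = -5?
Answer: 4853209/2025 ≈ 2396.6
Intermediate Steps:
H(N) = -8*N
A = 403/45 (A = 9 - 2/45 = 403/45 ≈ 8.9556)
(A + H(c))² = (403/45 - 8*(-5))² = (403/45 + 40)² = (2203/45)² = 4853209/2025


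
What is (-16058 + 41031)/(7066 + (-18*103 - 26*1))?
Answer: 24973/5186 ≈ 4.8155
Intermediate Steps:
(-16058 + 41031)/(7066 + (-18*103 - 26*1)) = 24973/(7066 + (-1854 - 26)) = 24973/(7066 - 1880) = 24973/5186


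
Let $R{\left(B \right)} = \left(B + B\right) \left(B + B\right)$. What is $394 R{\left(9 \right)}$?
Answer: $127656$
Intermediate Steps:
$R{\left(B \right)} = 4 B^{2}$ ($R{\left(B \right)} = 2 B 2 B = 4 B^{2}$)
$394 R{\left(9 \right)} = 394 \cdot 4 \cdot 9^{2} = 394 \cdot 4 \cdot 81 = 394 \cdot 324 = 127656$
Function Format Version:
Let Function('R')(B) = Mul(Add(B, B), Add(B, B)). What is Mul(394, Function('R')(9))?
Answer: 127656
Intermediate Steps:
Function('R')(B) = Mul(4, Pow(B, 2)) (Function('R')(B) = Mul(Mul(2, B), Mul(2, B)) = Mul(4, Pow(B, 2)))
Mul(394, Function('R')(9)) = Mul(394, Mul(4, Pow(9, 2))) = Mul(394, Mul(4, 81)) = Mul(394, 324) = 127656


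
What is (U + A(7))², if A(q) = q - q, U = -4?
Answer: 16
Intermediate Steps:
A(q) = 0
(U + A(7))² = (-4 + 0)² = (-4)² = 16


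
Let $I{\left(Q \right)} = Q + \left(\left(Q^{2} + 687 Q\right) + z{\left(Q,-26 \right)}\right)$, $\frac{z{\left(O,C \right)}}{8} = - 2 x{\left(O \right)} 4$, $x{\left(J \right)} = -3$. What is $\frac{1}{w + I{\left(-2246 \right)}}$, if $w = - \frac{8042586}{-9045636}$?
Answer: $\frac{1507606}{5275808233191} \approx 2.8576 \cdot 10^{-7}$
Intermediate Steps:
$w = \frac{1340431}{1507606}$ ($w = \left(-8042586\right) \left(- \frac{1}{9045636}\right) = \frac{1340431}{1507606} \approx 0.88911$)
$z{\left(O,C \right)} = 192$ ($z{\left(O,C \right)} = 8 \left(-2\right) \left(-3\right) 4 = 8 \cdot 6 \cdot 4 = 8 \cdot 24 = 192$)
$I{\left(Q \right)} = 192 + Q^{2} + 688 Q$ ($I{\left(Q \right)} = Q + \left(\left(Q^{2} + 687 Q\right) + 192\right) = Q + \left(192 + Q^{2} + 687 Q\right) = 192 + Q^{2} + 688 Q$)
$\frac{1}{w + I{\left(-2246 \right)}} = \frac{1}{\frac{1340431}{1507606} + \left(192 + \left(-2246\right)^{2} + 688 \left(-2246\right)\right)} = \frac{1}{\frac{1340431}{1507606} + \left(192 + 5044516 - 1545248\right)} = \frac{1}{\frac{1340431}{1507606} + 3499460} = \frac{1}{\frac{5275808233191}{1507606}} = \frac{1507606}{5275808233191}$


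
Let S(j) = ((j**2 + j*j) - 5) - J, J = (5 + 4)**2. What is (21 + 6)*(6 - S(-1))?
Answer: 2430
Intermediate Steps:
J = 81 (J = 9**2 = 81)
S(j) = -86 + 2*j**2 (S(j) = ((j**2 + j*j) - 5) - 1*81 = ((j**2 + j**2) - 5) - 81 = (2*j**2 - 5) - 81 = (-5 + 2*j**2) - 81 = -86 + 2*j**2)
(21 + 6)*(6 - S(-1)) = (21 + 6)*(6 - (-86 + 2*(-1)**2)) = 27*(6 - (-86 + 2*1)) = 27*(6 - (-86 + 2)) = 27*(6 - 1*(-84)) = 27*(6 + 84) = 27*90 = 2430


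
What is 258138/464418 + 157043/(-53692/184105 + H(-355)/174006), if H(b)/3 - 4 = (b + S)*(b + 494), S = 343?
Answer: -21633818714668400783/44127374238652 ≈ -4.9026e+5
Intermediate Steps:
H(b) = 12 + 3*(343 + b)*(494 + b) (H(b) = 12 + 3*((b + 343)*(b + 494)) = 12 + 3*((343 + b)*(494 + b)) = 12 + 3*(343 + b)*(494 + b))
258138/464418 + 157043/(-53692/184105 + H(-355)/174006) = 258138/464418 + 157043/(-53692/184105 + (508338 + 3*(-355)² + 2511*(-355))/174006) = 258138*(1/464418) + 157043/(-53692*1/184105 + (508338 + 3*126025 - 891405)*(1/174006)) = 14341/25801 + 157043/(-53692/184105 + (508338 + 378075 - 891405)*(1/174006)) = 14341/25801 + 157043/(-53692/184105 - 4992*1/174006) = 14341/25801 + 157043/(-53692/184105 - 832/29001) = 14341/25801 + 157043/(-1710297052/5339229105) = 14341/25801 + 157043*(-5339229105/1710297052) = 14341/25801 - 838488556336515/1710297052 = -21633818714668400783/44127374238652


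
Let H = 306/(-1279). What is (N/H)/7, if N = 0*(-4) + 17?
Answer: -1279/126 ≈ -10.151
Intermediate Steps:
H = -306/1279 (H = 306*(-1/1279) = -306/1279 ≈ -0.23925)
N = 17 (N = 0 + 17 = 17)
(N/H)/7 = (17/(-306/1279))/7 = (17*(-1279/306))*(1/7) = -1279/18*1/7 = -1279/126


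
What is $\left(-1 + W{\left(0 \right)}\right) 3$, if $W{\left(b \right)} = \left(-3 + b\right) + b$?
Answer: $-12$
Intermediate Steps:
$W{\left(b \right)} = -3 + 2 b$
$\left(-1 + W{\left(0 \right)}\right) 3 = \left(-1 + \left(-3 + 2 \cdot 0\right)\right) 3 = \left(-1 + \left(-3 + 0\right)\right) 3 = \left(-1 - 3\right) 3 = \left(-4\right) 3 = -12$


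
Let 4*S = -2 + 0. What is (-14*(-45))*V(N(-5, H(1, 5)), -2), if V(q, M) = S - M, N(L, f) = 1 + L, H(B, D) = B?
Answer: 945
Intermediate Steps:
S = -½ (S = (-2 + 0)/4 = (¼)*(-2) = -½ ≈ -0.50000)
V(q, M) = -½ - M
(-14*(-45))*V(N(-5, H(1, 5)), -2) = (-14*(-45))*(-½ - 1*(-2)) = 630*(-½ + 2) = 630*(3/2) = 945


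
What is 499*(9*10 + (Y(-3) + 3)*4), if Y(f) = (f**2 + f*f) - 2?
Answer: 82834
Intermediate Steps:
Y(f) = -2 + 2*f**2 (Y(f) = (f**2 + f**2) - 2 = 2*f**2 - 2 = -2 + 2*f**2)
499*(9*10 + (Y(-3) + 3)*4) = 499*(9*10 + ((-2 + 2*(-3)**2) + 3)*4) = 499*(90 + ((-2 + 2*9) + 3)*4) = 499*(90 + ((-2 + 18) + 3)*4) = 499*(90 + (16 + 3)*4) = 499*(90 + 19*4) = 499*(90 + 76) = 499*166 = 82834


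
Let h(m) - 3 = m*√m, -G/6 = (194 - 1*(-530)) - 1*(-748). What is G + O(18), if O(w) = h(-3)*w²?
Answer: -7860 - 972*I*√3 ≈ -7860.0 - 1683.6*I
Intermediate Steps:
G = -8832 (G = -6*((194 - 1*(-530)) - 1*(-748)) = -6*((194 + 530) + 748) = -6*(724 + 748) = -6*1472 = -8832)
h(m) = 3 + m^(3/2) (h(m) = 3 + m*√m = 3 + m^(3/2))
O(w) = w²*(3 - 3*I*√3) (O(w) = (3 + (-3)^(3/2))*w² = (3 - 3*I*√3)*w² = w²*(3 - 3*I*√3))
G + O(18) = -8832 + 3*18²*(1 - I*√3) = -8832 + 3*324*(1 - I*√3) = -8832 + (972 - 972*I*√3) = -7860 - 972*I*√3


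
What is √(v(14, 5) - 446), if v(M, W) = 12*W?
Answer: I*√386 ≈ 19.647*I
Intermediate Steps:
√(v(14, 5) - 446) = √(12*5 - 446) = √(60 - 446) = √(-386) = I*√386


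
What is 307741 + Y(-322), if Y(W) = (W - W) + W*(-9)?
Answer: 310639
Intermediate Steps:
Y(W) = -9*W (Y(W) = 0 - 9*W = -9*W)
307741 + Y(-322) = 307741 - 9*(-322) = 307741 + 2898 = 310639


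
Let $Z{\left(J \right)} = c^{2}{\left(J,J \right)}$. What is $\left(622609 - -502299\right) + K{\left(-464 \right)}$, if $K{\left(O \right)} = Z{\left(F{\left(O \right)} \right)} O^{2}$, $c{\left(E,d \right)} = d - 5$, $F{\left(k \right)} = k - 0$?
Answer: $47357848364$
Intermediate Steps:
$F{\left(k \right)} = k$ ($F{\left(k \right)} = k + 0 = k$)
$c{\left(E,d \right)} = -5 + d$
$Z{\left(J \right)} = \left(-5 + J\right)^{2}$
$K{\left(O \right)} = O^{2} \left(-5 + O\right)^{2}$ ($K{\left(O \right)} = \left(-5 + O\right)^{2} O^{2} = O^{2} \left(-5 + O\right)^{2}$)
$\left(622609 - -502299\right) + K{\left(-464 \right)} = \left(622609 - -502299\right) + \left(-464\right)^{2} \left(-5 - 464\right)^{2} = \left(622609 + 502299\right) + 215296 \left(-469\right)^{2} = 1124908 + 215296 \cdot 219961 = 1124908 + 47356723456 = 47357848364$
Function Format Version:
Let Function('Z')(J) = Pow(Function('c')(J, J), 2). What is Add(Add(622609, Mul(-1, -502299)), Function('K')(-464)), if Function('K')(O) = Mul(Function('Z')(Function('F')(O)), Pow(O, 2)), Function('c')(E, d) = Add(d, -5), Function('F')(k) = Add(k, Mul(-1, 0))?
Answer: 47357848364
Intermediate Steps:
Function('F')(k) = k (Function('F')(k) = Add(k, 0) = k)
Function('c')(E, d) = Add(-5, d)
Function('Z')(J) = Pow(Add(-5, J), 2)
Function('K')(O) = Mul(Pow(O, 2), Pow(Add(-5, O), 2)) (Function('K')(O) = Mul(Pow(Add(-5, O), 2), Pow(O, 2)) = Mul(Pow(O, 2), Pow(Add(-5, O), 2)))
Add(Add(622609, Mul(-1, -502299)), Function('K')(-464)) = Add(Add(622609, Mul(-1, -502299)), Mul(Pow(-464, 2), Pow(Add(-5, -464), 2))) = Add(Add(622609, 502299), Mul(215296, Pow(-469, 2))) = Add(1124908, Mul(215296, 219961)) = Add(1124908, 47356723456) = 47357848364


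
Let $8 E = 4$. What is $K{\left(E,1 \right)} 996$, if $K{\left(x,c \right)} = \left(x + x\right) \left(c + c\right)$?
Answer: $1992$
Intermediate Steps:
$E = \frac{1}{2}$ ($E = \frac{1}{8} \cdot 4 = \frac{1}{2} \approx 0.5$)
$K{\left(x,c \right)} = 4 c x$ ($K{\left(x,c \right)} = 2 x 2 c = 4 c x$)
$K{\left(E,1 \right)} 996 = 4 \cdot 1 \cdot \frac{1}{2} \cdot 996 = 2 \cdot 996 = 1992$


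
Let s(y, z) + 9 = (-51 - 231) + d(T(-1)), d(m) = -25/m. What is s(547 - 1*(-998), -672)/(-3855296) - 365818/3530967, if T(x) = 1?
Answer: -352305221639/3403230737808 ≈ -0.10352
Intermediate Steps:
s(y, z) = -316 (s(y, z) = -9 + ((-51 - 231) - 25/1) = -9 + (-282 - 25*1) = -9 + (-282 - 25) = -9 - 307 = -316)
s(547 - 1*(-998), -672)/(-3855296) - 365818/3530967 = -316/(-3855296) - 365818/3530967 = -316*(-1/3855296) - 365818*1/3530967 = 79/963824 - 365818/3530967 = -352305221639/3403230737808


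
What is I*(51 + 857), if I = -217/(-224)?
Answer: 7037/8 ≈ 879.63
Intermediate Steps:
I = 31/32 (I = -217*(-1/224) = 31/32 ≈ 0.96875)
I*(51 + 857) = 31*(51 + 857)/32 = (31/32)*908 = 7037/8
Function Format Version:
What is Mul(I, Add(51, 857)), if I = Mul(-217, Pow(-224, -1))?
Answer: Rational(7037, 8) ≈ 879.63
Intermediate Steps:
I = Rational(31, 32) (I = Mul(-217, Rational(-1, 224)) = Rational(31, 32) ≈ 0.96875)
Mul(I, Add(51, 857)) = Mul(Rational(31, 32), Add(51, 857)) = Mul(Rational(31, 32), 908) = Rational(7037, 8)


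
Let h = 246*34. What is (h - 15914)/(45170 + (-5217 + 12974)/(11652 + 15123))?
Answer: -202151250/1209434507 ≈ -0.16715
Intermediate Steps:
h = 8364
(h - 15914)/(45170 + (-5217 + 12974)/(11652 + 15123)) = (8364 - 15914)/(45170 + (-5217 + 12974)/(11652 + 15123)) = -7550/(45170 + 7757/26775) = -7550/1209434507/26775 = -7550*26775/1209434507 = -202151250/1209434507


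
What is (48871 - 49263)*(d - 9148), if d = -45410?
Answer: 21386736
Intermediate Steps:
(48871 - 49263)*(d - 9148) = (48871 - 49263)*(-45410 - 9148) = -392*(-54558) = 21386736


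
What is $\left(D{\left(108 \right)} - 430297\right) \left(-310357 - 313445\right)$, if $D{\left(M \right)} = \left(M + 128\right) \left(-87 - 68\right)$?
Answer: $291238806354$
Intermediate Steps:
$D{\left(M \right)} = -19840 - 155 M$ ($D{\left(M \right)} = \left(128 + M\right) \left(-155\right) = -19840 - 155 M$)
$\left(D{\left(108 \right)} - 430297\right) \left(-310357 - 313445\right) = \left(\left(-19840 - 16740\right) - 430297\right) \left(-310357 - 313445\right) = \left(\left(-19840 - 16740\right) - 430297\right) \left(-623802\right) = \left(-36580 - 430297\right) \left(-623802\right) = \left(-466877\right) \left(-623802\right) = 291238806354$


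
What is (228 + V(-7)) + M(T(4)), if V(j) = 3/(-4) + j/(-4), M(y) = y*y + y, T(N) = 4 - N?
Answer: 229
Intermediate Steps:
M(y) = y + y² (M(y) = y² + y = y + y²)
V(j) = -¾ - j/4 (V(j) = 3*(-¼) + j*(-¼) = -¾ - j/4)
(228 + V(-7)) + M(T(4)) = (228 + (-¾ - ¼*(-7))) + (4 - 1*4)*(1 + (4 - 1*4)) = (228 + (-¾ + 7/4)) + (4 - 4)*(1 + (4 - 4)) = (228 + 1) + 0*(1 + 0) = 229 + 0*1 = 229 + 0 = 229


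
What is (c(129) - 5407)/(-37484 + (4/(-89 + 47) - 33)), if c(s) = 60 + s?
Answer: 109578/787859 ≈ 0.13908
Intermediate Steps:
(c(129) - 5407)/(-37484 + (4/(-89 + 47) - 33)) = ((60 + 129) - 5407)/(-37484 + (4/(-89 + 47) - 33)) = (189 - 5407)/(-37484 + (4/(-42) - 33)) = -5218/(-37484 + (-1/42*4 - 33)) = -5218/(-37484 + (-2/21 - 33)) = -5218/(-37484 - 695/21) = -5218/(-787859/21) = -5218*(-21/787859) = 109578/787859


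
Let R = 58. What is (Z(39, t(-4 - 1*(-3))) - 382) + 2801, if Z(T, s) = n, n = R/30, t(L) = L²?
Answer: 36314/15 ≈ 2420.9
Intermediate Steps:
n = 29/15 (n = 58/30 = 58*(1/30) = 29/15 ≈ 1.9333)
Z(T, s) = 29/15
(Z(39, t(-4 - 1*(-3))) - 382) + 2801 = (29/15 - 382) + 2801 = -5701/15 + 2801 = 36314/15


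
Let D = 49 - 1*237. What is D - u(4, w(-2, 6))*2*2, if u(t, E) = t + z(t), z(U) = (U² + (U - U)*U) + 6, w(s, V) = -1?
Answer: -292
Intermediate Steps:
D = -188 (D = 49 - 237 = -188)
z(U) = 6 + U² (z(U) = (U² + 0*U) + 6 = (U² + 0) + 6 = U² + 6 = 6 + U²)
u(t, E) = 6 + t + t² (u(t, E) = t + (6 + t²) = 6 + t + t²)
D - u(4, w(-2, 6))*2*2 = -188 - (6 + 4 + 4²)*2*2 = -188 - (6 + 4 + 16)*2*2 = -188 - 26*2*2 = -188 - 52*2 = -188 - 1*104 = -188 - 104 = -292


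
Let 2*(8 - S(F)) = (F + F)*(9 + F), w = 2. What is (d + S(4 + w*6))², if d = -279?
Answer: 450241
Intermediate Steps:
S(F) = 8 - F*(9 + F) (S(F) = 8 - (F + F)*(9 + F)/2 = 8 - 2*F*(9 + F)/2 = 8 - F*(9 + F))
(d + S(4 + w*6))² = (-279 + (8 - (4 + 2*6)² - 9*(4 + 2*6)))² = (-279 + (8 - (4 + 12)² - 9*(4 + 12)))² = (-279 + (8 - 1*16² - 9*16))² = (-279 + (8 - 1*256 - 144))² = (-279 + (8 - 256 - 144))² = (-279 - 392)² = (-671)² = 450241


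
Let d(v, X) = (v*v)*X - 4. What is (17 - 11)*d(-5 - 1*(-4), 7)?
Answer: 18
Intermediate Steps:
d(v, X) = -4 + X*v**2 (d(v, X) = v**2*X - 4 = X*v**2 - 4 = -4 + X*v**2)
(17 - 11)*d(-5 - 1*(-4), 7) = (17 - 11)*(-4 + 7*(-5 - 1*(-4))**2) = 6*(-4 + 7*(-5 + 4)**2) = 6*(-4 + 7*(-1)**2) = 6*(-4 + 7*1) = 6*(-4 + 7) = 6*3 = 18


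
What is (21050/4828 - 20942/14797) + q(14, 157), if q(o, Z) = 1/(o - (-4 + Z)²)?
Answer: 2460754183657/835668417410 ≈ 2.9447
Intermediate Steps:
(21050/4828 - 20942/14797) + q(14, 157) = (21050/4828 - 20942/14797) + 1/(14 - (-4 + 157)²) = (21050*(1/4828) - 20942*1/14797) + 1/(14 - 1*153²) = (10525/2414 - 20942/14797) + 1/(14 - 1*23409) = 105184437/35719958 + 1/(14 - 23409) = 105184437/35719958 + 1/(-23395) = 105184437/35719958 - 1/23395 = 2460754183657/835668417410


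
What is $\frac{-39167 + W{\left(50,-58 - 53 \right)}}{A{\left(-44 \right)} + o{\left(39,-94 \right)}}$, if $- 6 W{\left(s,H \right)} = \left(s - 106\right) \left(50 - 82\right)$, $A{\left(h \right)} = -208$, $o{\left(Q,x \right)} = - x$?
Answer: $\frac{118397}{342} \approx 346.19$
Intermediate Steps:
$W{\left(s,H \right)} = - \frac{1696}{3} + \frac{16 s}{3}$ ($W{\left(s,H \right)} = - \frac{\left(s - 106\right) \left(50 - 82\right)}{6} = - \frac{\left(-106 + s\right) \left(-32\right)}{6} = - \frac{3392 - 32 s}{6} = - \frac{1696}{3} + \frac{16 s}{3}$)
$\frac{-39167 + W{\left(50,-58 - 53 \right)}}{A{\left(-44 \right)} + o{\left(39,-94 \right)}} = \frac{-39167 + \left(- \frac{1696}{3} + \frac{16}{3} \cdot 50\right)}{-208 - -94} = \frac{-39167 + \left(- \frac{1696}{3} + \frac{800}{3}\right)}{-208 + 94} = \frac{-39167 - \frac{896}{3}}{-114} = \left(- \frac{118397}{3}\right) \left(- \frac{1}{114}\right) = \frac{118397}{342}$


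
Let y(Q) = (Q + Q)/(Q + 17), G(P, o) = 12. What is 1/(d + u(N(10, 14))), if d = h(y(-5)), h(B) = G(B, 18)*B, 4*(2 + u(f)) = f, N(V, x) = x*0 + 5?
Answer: -4/43 ≈ -0.093023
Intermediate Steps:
N(V, x) = 5 (N(V, x) = 0 + 5 = 5)
y(Q) = 2*Q/(17 + Q) (y(Q) = (2*Q)/(17 + Q) = 2*Q/(17 + Q))
u(f) = -2 + f/4
h(B) = 12*B
d = -10 (d = 12*(2*(-5)/(17 - 5)) = 12*(2*(-5)/12) = 12*(2*(-5)*(1/12)) = 12*(-⅚) = -10)
1/(d + u(N(10, 14))) = 1/(-10 + (-2 + (¼)*5)) = 1/(-10 + (-2 + 5/4)) = 1/(-10 - ¾) = 1/(-43/4) = -4/43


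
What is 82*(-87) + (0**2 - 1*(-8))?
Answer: -7126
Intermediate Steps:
82*(-87) + (0**2 - 1*(-8)) = -7134 + (0 + 8) = -7134 + 8 = -7126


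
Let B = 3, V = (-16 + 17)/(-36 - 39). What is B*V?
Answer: -1/25 ≈ -0.040000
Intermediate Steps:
V = -1/75 (V = 1/(-75) = 1*(-1/75) = -1/75 ≈ -0.013333)
B*V = 3*(-1/75) = -1/25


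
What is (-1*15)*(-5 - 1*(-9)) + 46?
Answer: -14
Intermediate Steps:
(-1*15)*(-5 - 1*(-9)) + 46 = -15*(-5 + 9) + 46 = -15*4 + 46 = -60 + 46 = -14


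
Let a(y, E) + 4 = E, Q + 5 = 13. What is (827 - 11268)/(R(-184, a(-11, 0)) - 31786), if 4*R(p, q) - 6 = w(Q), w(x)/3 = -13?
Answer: 41764/127177 ≈ 0.32839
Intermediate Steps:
Q = 8 (Q = -5 + 13 = 8)
a(y, E) = -4 + E
w(x) = -39 (w(x) = 3*(-13) = -39)
R(p, q) = -33/4 (R(p, q) = 3/2 + (1/4)*(-39) = 3/2 - 39/4 = -33/4)
(827 - 11268)/(R(-184, a(-11, 0)) - 31786) = (827 - 11268)/(-33/4 - 31786) = -10441/(-127177/4) = -10441*(-4/127177) = 41764/127177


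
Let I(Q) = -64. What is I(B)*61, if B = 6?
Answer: -3904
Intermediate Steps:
I(B)*61 = -64*61 = -3904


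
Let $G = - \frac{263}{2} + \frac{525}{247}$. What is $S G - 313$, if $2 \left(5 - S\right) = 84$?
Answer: $\frac{2210085}{494} \approx 4473.9$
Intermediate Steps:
$S = -37$ ($S = 5 - 42 = -37$)
$G = - \frac{63911}{494}$ ($G = \left(-263\right) \frac{1}{2} + 525 \cdot \frac{1}{247} = - \frac{263}{2} + \frac{525}{247} = - \frac{63911}{494} \approx -129.37$)
$S G - 313 = \left(-37\right) \left(- \frac{63911}{494}\right) - 313 = \frac{2364707}{494} - 313 = \frac{2210085}{494}$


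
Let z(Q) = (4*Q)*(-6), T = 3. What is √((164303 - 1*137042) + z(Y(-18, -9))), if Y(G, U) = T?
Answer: 3*√3021 ≈ 164.89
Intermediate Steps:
Y(G, U) = 3
z(Q) = -24*Q
√((164303 - 1*137042) + z(Y(-18, -9))) = √((164303 - 1*137042) - 24*3) = √((164303 - 137042) - 72) = √(27261 - 72) = √27189 = 3*√3021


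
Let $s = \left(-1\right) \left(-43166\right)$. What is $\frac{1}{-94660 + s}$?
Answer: $- \frac{1}{51494} \approx -1.942 \cdot 10^{-5}$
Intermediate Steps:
$s = 43166$
$\frac{1}{-94660 + s} = \frac{1}{-94660 + 43166} = \frac{1}{-51494} = - \frac{1}{51494}$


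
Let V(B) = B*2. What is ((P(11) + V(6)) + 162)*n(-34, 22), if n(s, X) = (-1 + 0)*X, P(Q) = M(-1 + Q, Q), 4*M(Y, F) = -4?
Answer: -3806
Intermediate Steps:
M(Y, F) = -1 (M(Y, F) = (¼)*(-4) = -1)
V(B) = 2*B
P(Q) = -1
n(s, X) = -X
((P(11) + V(6)) + 162)*n(-34, 22) = ((-1 + 2*6) + 162)*(-1*22) = ((-1 + 12) + 162)*(-22) = (11 + 162)*(-22) = 173*(-22) = -3806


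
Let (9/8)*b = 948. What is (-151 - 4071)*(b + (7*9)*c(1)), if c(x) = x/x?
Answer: -11471174/3 ≈ -3.8237e+6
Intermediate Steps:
b = 2528/3 (b = (8/9)*948 = 2528/3 ≈ 842.67)
c(x) = 1
(-151 - 4071)*(b + (7*9)*c(1)) = (-151 - 4071)*(2528/3 + (7*9)*1) = -4222*(2528/3 + 63*1) = -4222*(2528/3 + 63) = -4222*2717/3 = -11471174/3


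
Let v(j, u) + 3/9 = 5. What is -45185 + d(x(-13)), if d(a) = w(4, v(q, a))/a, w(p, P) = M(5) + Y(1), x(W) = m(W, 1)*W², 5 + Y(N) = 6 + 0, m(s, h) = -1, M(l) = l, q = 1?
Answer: -7636271/169 ≈ -45185.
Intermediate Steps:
Y(N) = 1 (Y(N) = -5 + (6 + 0) = -5 + 6 = 1)
v(j, u) = 14/3 (v(j, u) = -⅓ + 5 = 14/3)
x(W) = -W²
w(p, P) = 6 (w(p, P) = 5 + 1 = 6)
d(a) = 6/a
-45185 + d(x(-13)) = -45185 + 6/((-1*(-13)²)) = -45185 + 6/((-1*169)) = -45185 + 6/(-169) = -45185 + 6*(-1/169) = -45185 - 6/169 = -7636271/169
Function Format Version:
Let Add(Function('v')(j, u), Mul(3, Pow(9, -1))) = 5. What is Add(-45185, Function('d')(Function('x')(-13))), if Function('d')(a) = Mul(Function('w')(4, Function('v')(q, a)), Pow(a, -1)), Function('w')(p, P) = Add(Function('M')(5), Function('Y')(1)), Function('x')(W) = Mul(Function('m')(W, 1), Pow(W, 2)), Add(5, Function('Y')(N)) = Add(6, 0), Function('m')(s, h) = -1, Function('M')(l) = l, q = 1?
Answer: Rational(-7636271, 169) ≈ -45185.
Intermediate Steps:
Function('Y')(N) = 1 (Function('Y')(N) = Add(-5, Add(6, 0)) = Add(-5, 6) = 1)
Function('v')(j, u) = Rational(14, 3) (Function('v')(j, u) = Add(Rational(-1, 3), 5) = Rational(14, 3))
Function('x')(W) = Mul(-1, Pow(W, 2))
Function('w')(p, P) = 6 (Function('w')(p, P) = Add(5, 1) = 6)
Function('d')(a) = Mul(6, Pow(a, -1))
Add(-45185, Function('d')(Function('x')(-13))) = Add(-45185, Mul(6, Pow(Mul(-1, Pow(-13, 2)), -1))) = Add(-45185, Mul(6, Pow(Mul(-1, 169), -1))) = Add(-45185, Mul(6, Pow(-169, -1))) = Add(-45185, Mul(6, Rational(-1, 169))) = Add(-45185, Rational(-6, 169)) = Rational(-7636271, 169)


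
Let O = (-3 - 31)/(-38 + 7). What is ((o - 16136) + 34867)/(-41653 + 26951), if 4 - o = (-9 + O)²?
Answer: -8972155/7064311 ≈ -1.2701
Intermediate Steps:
O = 34/31 (O = -34/(-31) = -34*(-1/31) = 34/31 ≈ 1.0968)
o = -56181/961 (o = 4 - (-9 + 34/31)² = 4 - (-245/31)² = 4 - 1*60025/961 = 4 - 60025/961 = -56181/961 ≈ -58.461)
((o - 16136) + 34867)/(-41653 + 26951) = ((-56181/961 - 16136) + 34867)/(-41653 + 26951) = (-15562877/961 + 34867)/(-14702) = (17944310/961)*(-1/14702) = -8972155/7064311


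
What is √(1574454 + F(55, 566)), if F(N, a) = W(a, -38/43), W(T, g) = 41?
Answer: √1574495 ≈ 1254.8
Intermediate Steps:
F(N, a) = 41
√(1574454 + F(55, 566)) = √(1574454 + 41) = √1574495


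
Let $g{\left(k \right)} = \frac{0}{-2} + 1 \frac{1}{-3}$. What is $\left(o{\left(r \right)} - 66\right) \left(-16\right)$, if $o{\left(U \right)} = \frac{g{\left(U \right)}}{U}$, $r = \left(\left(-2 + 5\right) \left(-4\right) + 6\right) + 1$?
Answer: $\frac{15824}{15} \approx 1054.9$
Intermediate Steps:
$r = -5$ ($r = \left(3 \left(-4\right) + 6\right) + 1 = \left(-12 + 6\right) + 1 = -6 + 1 = -5$)
$g{\left(k \right)} = - \frac{1}{3}$ ($g{\left(k \right)} = 0 \left(- \frac{1}{2}\right) + 1 \left(- \frac{1}{3}\right) = 0 - \frac{1}{3} = - \frac{1}{3}$)
$o{\left(U \right)} = - \frac{1}{3 U}$
$\left(o{\left(r \right)} - 66\right) \left(-16\right) = \left(- \frac{1}{3 \left(-5\right)} - 66\right) \left(-16\right) = \left(\left(- \frac{1}{3}\right) \left(- \frac{1}{5}\right) - 66\right) \left(-16\right) = \left(\frac{1}{15} - 66\right) \left(-16\right) = \left(- \frac{989}{15}\right) \left(-16\right) = \frac{15824}{15}$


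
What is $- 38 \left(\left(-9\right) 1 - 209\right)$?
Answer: $8284$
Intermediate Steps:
$- 38 \left(\left(-9\right) 1 - 209\right) = - 38 \left(-9 - 209\right) = \left(-38\right) \left(-218\right) = 8284$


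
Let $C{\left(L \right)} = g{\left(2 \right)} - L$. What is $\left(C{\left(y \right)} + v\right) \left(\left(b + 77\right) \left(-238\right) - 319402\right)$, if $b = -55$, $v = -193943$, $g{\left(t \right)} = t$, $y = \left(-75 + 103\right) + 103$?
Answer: $63003145936$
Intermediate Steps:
$y = 131$ ($y = 28 + 103 = 131$)
$C{\left(L \right)} = 2 - L$
$\left(C{\left(y \right)} + v\right) \left(\left(b + 77\right) \left(-238\right) - 319402\right) = \left(\left(2 - 131\right) - 193943\right) \left(\left(-55 + 77\right) \left(-238\right) - 319402\right) = \left(\left(2 - 131\right) - 193943\right) \left(22 \left(-238\right) - 319402\right) = \left(-129 - 193943\right) \left(-5236 - 319402\right) = \left(-194072\right) \left(-324638\right) = 63003145936$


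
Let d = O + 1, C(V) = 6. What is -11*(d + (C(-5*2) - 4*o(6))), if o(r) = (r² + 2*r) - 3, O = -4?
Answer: 1947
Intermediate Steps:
o(r) = -3 + r² + 2*r
d = -3 (d = -4 + 1 = -3)
-11*(d + (C(-5*2) - 4*o(6))) = -11*(-3 + (6 - 4*(-3 + 6² + 2*6))) = -11*(-3 + (6 - 4*(-3 + 36 + 12))) = -11*(-3 + (6 - 4*45)) = -11*(-3 + (6 - 180)) = -11*(-3 - 174) = -11*(-177) = 1947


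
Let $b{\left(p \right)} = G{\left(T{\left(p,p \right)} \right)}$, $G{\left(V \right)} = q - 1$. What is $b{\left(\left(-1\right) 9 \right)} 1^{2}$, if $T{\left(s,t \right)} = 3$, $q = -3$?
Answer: $-4$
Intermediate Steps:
$G{\left(V \right)} = -4$ ($G{\left(V \right)} = -3 - 1 = -4$)
$b{\left(p \right)} = -4$
$b{\left(\left(-1\right) 9 \right)} 1^{2} = - 4 \cdot 1^{2} = \left(-4\right) 1 = -4$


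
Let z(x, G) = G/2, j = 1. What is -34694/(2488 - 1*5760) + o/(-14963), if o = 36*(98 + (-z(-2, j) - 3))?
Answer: 253997489/24479468 ≈ 10.376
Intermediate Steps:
z(x, G) = G/2 (z(x, G) = G*(½) = G/2)
o = 3402 (o = 36*(98 + (-1/2 - 3)) = 36*(98 + (-1*½ - 3)) = 36*(98 + (-½ - 3)) = 36*(98 - 7/2) = 36*(189/2) = 3402)
-34694/(2488 - 1*5760) + o/(-14963) = -34694/(2488 - 1*5760) + 3402/(-14963) = -34694/(2488 - 5760) + 3402*(-1/14963) = -34694/(-3272) - 3402/14963 = -34694*(-1/3272) - 3402/14963 = 17347/1636 - 3402/14963 = 253997489/24479468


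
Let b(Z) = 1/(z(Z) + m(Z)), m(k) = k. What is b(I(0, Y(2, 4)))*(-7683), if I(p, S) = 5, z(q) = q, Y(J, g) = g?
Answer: -7683/10 ≈ -768.30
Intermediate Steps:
b(Z) = 1/(2*Z) (b(Z) = 1/(Z + Z) = 1/(2*Z))
b(I(0, Y(2, 4)))*(-7683) = ((1/2)/5)*(-7683) = ((1/2)*(1/5))*(-7683) = (1/10)*(-7683) = -7683/10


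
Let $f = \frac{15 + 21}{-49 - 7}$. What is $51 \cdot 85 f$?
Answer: $- \frac{39015}{14} \approx -2786.8$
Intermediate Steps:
$f = - \frac{9}{14}$ ($f = \frac{36}{-56} = 36 \left(- \frac{1}{56}\right) = - \frac{9}{14} \approx -0.64286$)
$51 \cdot 85 f = 51 \cdot 85 \left(- \frac{9}{14}\right) = 4335 \left(- \frac{9}{14}\right) = - \frac{39015}{14}$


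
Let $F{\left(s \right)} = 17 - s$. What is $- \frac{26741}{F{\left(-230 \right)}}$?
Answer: $- \frac{2057}{19} \approx -108.26$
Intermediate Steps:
$- \frac{26741}{F{\left(-230 \right)}} = - \frac{26741}{17 - -230} = - \frac{26741}{17 + 230} = - \frac{26741}{247} = \left(-26741\right) \frac{1}{247} = - \frac{2057}{19}$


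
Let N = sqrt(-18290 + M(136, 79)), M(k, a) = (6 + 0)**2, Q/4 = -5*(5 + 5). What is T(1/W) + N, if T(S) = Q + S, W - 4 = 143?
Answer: -29399/147 + I*sqrt(18254) ≈ -199.99 + 135.11*I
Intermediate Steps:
W = 147 (W = 4 + 143 = 147)
Q = -200 (Q = 4*(-5*(5 + 5)) = 4*(-5*10) = 4*(-50) = -200)
M(k, a) = 36 (M(k, a) = 6**2 = 36)
N = I*sqrt(18254) (N = sqrt(-18290 + 36) = sqrt(-18254) = I*sqrt(18254) ≈ 135.11*I)
T(S) = -200 + S
T(1/W) + N = (-200 + 1/147) + I*sqrt(18254) = -29399/147 + I*sqrt(18254)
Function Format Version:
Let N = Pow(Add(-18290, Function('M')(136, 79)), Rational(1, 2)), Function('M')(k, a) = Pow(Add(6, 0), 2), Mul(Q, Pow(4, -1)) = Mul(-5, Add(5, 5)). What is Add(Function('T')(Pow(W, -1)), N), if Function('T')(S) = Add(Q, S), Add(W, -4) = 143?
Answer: Add(Rational(-29399, 147), Mul(I, Pow(18254, Rational(1, 2)))) ≈ Add(-199.99, Mul(135.11, I))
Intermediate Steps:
W = 147 (W = Add(4, 143) = 147)
Q = -200 (Q = Mul(4, Mul(-5, Add(5, 5))) = Mul(4, Mul(-5, 10)) = Mul(4, -50) = -200)
Function('M')(k, a) = 36 (Function('M')(k, a) = Pow(6, 2) = 36)
N = Mul(I, Pow(18254, Rational(1, 2))) (N = Pow(Add(-18290, 36), Rational(1, 2)) = Pow(-18254, Rational(1, 2)) = Mul(I, Pow(18254, Rational(1, 2))) ≈ Mul(135.11, I))
Function('T')(S) = Add(-200, S)
Add(Function('T')(Pow(W, -1)), N) = Add(Add(-200, Pow(147, -1)), Mul(I, Pow(18254, Rational(1, 2)))) = Add(Add(-200, Rational(1, 147)), Mul(I, Pow(18254, Rational(1, 2)))) = Add(Rational(-29399, 147), Mul(I, Pow(18254, Rational(1, 2))))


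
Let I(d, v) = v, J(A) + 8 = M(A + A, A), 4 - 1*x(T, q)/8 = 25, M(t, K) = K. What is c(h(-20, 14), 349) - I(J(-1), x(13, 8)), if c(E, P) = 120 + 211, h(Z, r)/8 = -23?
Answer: 499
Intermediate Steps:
x(T, q) = -168 (x(T, q) = 32 - 8*25 = 32 - 200 = -168)
h(Z, r) = -184 (h(Z, r) = 8*(-23) = -184)
J(A) = -8 + A
c(E, P) = 331
c(h(-20, 14), 349) - I(J(-1), x(13, 8)) = 331 - 1*(-168) = 331 + 168 = 499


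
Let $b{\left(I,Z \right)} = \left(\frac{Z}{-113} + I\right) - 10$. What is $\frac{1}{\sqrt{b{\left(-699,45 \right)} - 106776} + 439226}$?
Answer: $\frac{24816269}{10899956640719} - \frac{5 i \sqrt{54899242}}{21799913281438} \approx 2.2767 \cdot 10^{-6} - 1.6994 \cdot 10^{-9} i$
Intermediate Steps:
$b{\left(I,Z \right)} = -10 + I - \frac{Z}{113}$ ($b{\left(I,Z \right)} = \left(Z \left(- \frac{1}{113}\right) + I\right) - 10 = \left(- \frac{Z}{113} + I\right) - 10 = \left(I - \frac{Z}{113}\right) - 10 = -10 + I - \frac{Z}{113}$)
$\frac{1}{\sqrt{b{\left(-699,45 \right)} - 106776} + 439226} = \frac{1}{\sqrt{\left(-10 - 699 - \frac{45}{113}\right) - 106776} + 439226} = \frac{1}{\sqrt{- \frac{80162}{113} - 106776} + 439226} = \frac{1}{\sqrt{- \frac{12145850}{113}} + 439226} = \frac{1}{\frac{5 i \sqrt{54899242}}{113} + 439226} = \frac{1}{439226 + \frac{5 i \sqrt{54899242}}{113}}$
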